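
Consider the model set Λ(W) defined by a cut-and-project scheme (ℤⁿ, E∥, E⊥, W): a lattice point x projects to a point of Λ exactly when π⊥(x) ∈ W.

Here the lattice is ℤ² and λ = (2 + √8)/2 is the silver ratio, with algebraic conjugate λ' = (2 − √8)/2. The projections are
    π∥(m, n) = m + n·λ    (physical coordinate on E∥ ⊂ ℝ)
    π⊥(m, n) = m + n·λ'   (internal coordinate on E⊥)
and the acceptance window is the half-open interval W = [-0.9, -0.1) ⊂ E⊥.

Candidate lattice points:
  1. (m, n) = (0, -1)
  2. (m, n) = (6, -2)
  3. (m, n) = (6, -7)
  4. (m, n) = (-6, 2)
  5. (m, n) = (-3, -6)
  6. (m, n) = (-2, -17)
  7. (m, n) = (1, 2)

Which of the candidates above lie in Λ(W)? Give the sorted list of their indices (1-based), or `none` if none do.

Compute λ' = (2−√8)/2 = -0.41421, so π⊥(m,n) = m -0.41421·n.
candidate 1: (m,n)=(0,-1) → π∥ = 0-1·λ ≈ -2.41421, π⊥ = 0-1·λ' ≈ 0.41421 ∉ [-0.9, -0.1) ⇒ out
candidate 2: (m,n)=(6,-2) → π∥ = 6-2·λ ≈ 1.17157, π⊥ = 6-2·λ' ≈ 6.82843 ∉ [-0.9, -0.1) ⇒ out
candidate 3: (m,n)=(6,-7) → π∥ = 6-7·λ ≈ -10.89949, π⊥ = 6-7·λ' ≈ 8.89949 ∉ [-0.9, -0.1) ⇒ out
candidate 4: (m,n)=(-6,2) → π∥ = -6+2·λ ≈ -1.17157, π⊥ = -6+2·λ' ≈ -6.82843 ∉ [-0.9, -0.1) ⇒ out
candidate 5: (m,n)=(-3,-6) → π∥ = -3-6·λ ≈ -17.48528, π⊥ = -3-6·λ' ≈ -0.51472 ∈ [-0.9, -0.1) ⇒ IN Λ
candidate 6: (m,n)=(-2,-17) → π∥ = -2-17·λ ≈ -43.04163, π⊥ = -2-17·λ' ≈ 5.04163 ∉ [-0.9, -0.1) ⇒ out
candidate 7: (m,n)=(1,2) → π∥ = 1+2·λ ≈ 5.82843, π⊥ = 1+2·λ' ≈ 0.17157 ∉ [-0.9, -0.1) ⇒ out

5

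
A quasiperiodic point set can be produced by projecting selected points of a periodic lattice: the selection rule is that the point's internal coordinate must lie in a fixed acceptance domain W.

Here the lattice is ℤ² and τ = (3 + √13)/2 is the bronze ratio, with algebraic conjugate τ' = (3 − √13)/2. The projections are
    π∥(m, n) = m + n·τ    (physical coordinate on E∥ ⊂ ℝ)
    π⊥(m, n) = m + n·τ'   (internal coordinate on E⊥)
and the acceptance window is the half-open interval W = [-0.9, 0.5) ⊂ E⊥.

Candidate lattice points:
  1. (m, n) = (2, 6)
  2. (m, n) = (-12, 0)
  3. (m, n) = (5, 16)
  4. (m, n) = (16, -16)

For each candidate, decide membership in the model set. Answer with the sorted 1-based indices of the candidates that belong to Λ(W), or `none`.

1, 3

Numerically τ ≈ 3.3028 and τ' = −1/τ ≈ -0.3028.
candidate 1: (m,n)=(2,6) → π∥ = 2+6·τ ≈ 21.8167, π⊥ = 2+6·τ' ≈ 0.1833 ∈ [-0.9, 0.5) ⇒ IN Λ
candidate 2: (m,n)=(-12,0) → π∥ = -12+0·τ ≈ -12.0000, π⊥ = -12+0·τ' ≈ -12.0000 ∉ [-0.9, 0.5) ⇒ out
candidate 3: (m,n)=(5,16) → π∥ = 5+16·τ ≈ 57.8444, π⊥ = 5+16·τ' ≈ 0.1556 ∈ [-0.9, 0.5) ⇒ IN Λ
candidate 4: (m,n)=(16,-16) → π∥ = 16-16·τ ≈ -36.8444, π⊥ = 16-16·τ' ≈ 20.8444 ∉ [-0.9, 0.5) ⇒ out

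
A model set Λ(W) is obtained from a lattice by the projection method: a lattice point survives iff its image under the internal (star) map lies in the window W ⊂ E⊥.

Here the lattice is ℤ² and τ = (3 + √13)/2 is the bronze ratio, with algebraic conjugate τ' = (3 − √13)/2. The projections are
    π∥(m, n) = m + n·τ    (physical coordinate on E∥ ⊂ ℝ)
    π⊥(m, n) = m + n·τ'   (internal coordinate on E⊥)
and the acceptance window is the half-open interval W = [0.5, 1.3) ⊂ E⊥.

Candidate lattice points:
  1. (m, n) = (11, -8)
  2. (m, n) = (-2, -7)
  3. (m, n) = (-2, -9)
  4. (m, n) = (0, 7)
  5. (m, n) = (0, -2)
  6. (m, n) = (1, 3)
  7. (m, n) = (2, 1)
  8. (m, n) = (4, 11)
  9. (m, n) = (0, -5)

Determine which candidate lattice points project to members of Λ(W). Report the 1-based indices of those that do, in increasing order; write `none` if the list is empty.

Numerically τ ≈ 3.302776 and τ' = −1/τ ≈ -0.302776.
#1 (11,-8): internal coord 11 + (-8)·τ' = +13.422205; +13.422205 ∉ [0.5, 1.3) → out
#2 (-2,-7): internal coord -2 + (-7)·τ' = +0.119429; +0.119429 ∉ [0.5, 1.3) → out
#3 (-2,-9): internal coord -2 + (-9)·τ' = +0.724981; +0.724981 ∈ [0.5, 1.3) → IN Λ
#4 (0,7): internal coord 0 + (7)·τ' = -2.119429; -2.119429 ∉ [0.5, 1.3) → out
#5 (0,-2): internal coord 0 + (-2)·τ' = +0.605551; +0.605551 ∈ [0.5, 1.3) → IN Λ
#6 (1,3): internal coord 1 + (3)·τ' = +0.091673; +0.091673 ∉ [0.5, 1.3) → out
#7 (2,1): internal coord 2 + (1)·τ' = +1.697224; +1.697224 ∉ [0.5, 1.3) → out
#8 (4,11): internal coord 4 + (11)·τ' = +0.669468; +0.669468 ∈ [0.5, 1.3) → IN Λ
#9 (0,-5): internal coord 0 + (-5)·τ' = +1.513878; +1.513878 ∉ [0.5, 1.3) → out

3, 5, 8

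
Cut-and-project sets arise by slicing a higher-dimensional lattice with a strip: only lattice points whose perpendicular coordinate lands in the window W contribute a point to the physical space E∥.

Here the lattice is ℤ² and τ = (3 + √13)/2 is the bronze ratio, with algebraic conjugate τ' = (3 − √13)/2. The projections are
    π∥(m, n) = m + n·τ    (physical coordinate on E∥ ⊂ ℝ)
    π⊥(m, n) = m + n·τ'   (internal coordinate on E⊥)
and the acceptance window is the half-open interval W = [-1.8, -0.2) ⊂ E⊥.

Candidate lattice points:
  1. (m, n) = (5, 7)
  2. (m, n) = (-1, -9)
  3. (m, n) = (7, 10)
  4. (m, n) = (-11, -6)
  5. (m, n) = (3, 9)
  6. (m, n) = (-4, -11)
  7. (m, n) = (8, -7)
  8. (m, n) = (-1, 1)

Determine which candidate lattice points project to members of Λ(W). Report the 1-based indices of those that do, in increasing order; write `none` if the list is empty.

Numerically τ ≈ 3.3028 and τ' = −1/τ ≈ -0.3028.
candidate 1: (m,n)=(5,7) → π∥ = 5+7·τ ≈ 28.1194, π⊥ = 5+7·τ' ≈ 2.8806 ∉ [-1.8, -0.2) ⇒ out
candidate 2: (m,n)=(-1,-9) → π∥ = -1-9·τ ≈ -30.7250, π⊥ = -1-9·τ' ≈ 1.7250 ∉ [-1.8, -0.2) ⇒ out
candidate 3: (m,n)=(7,10) → π∥ = 7+10·τ ≈ 40.0278, π⊥ = 7+10·τ' ≈ 3.9722 ∉ [-1.8, -0.2) ⇒ out
candidate 4: (m,n)=(-11,-6) → π∥ = -11-6·τ ≈ -30.8167, π⊥ = -11-6·τ' ≈ -9.1833 ∉ [-1.8, -0.2) ⇒ out
candidate 5: (m,n)=(3,9) → π∥ = 3+9·τ ≈ 32.7250, π⊥ = 3+9·τ' ≈ 0.2750 ∉ [-1.8, -0.2) ⇒ out
candidate 6: (m,n)=(-4,-11) → π∥ = -4-11·τ ≈ -40.3305, π⊥ = -4-11·τ' ≈ -0.6695 ∈ [-1.8, -0.2) ⇒ IN Λ
candidate 7: (m,n)=(8,-7) → π∥ = 8-7·τ ≈ -15.1194, π⊥ = 8-7·τ' ≈ 10.1194 ∉ [-1.8, -0.2) ⇒ out
candidate 8: (m,n)=(-1,1) → π∥ = -1+1·τ ≈ 2.3028, π⊥ = -1+1·τ' ≈ -1.3028 ∈ [-1.8, -0.2) ⇒ IN Λ

6, 8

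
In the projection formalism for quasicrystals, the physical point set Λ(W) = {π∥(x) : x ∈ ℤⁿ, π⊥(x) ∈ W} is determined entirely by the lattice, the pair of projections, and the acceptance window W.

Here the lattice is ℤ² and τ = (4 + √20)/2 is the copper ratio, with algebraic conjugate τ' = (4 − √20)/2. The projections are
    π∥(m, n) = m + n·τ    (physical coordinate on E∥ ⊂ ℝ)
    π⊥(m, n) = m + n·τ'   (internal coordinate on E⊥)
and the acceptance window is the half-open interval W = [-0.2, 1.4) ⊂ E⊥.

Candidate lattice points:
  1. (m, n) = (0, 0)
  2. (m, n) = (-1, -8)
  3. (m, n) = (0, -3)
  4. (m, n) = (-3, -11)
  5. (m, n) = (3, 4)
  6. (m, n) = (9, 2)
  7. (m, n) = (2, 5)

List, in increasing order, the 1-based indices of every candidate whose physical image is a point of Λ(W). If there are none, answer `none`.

1, 2, 3, 7

Numerically τ ≈ 4.23607 and τ' = −1/τ ≈ -0.23607.
[1] lift (0,0): star map gives 0.00000; window check -0.2 ≤ 0.00000 < 1.4 is true → IN Λ
[2] lift (-1,-8): star map gives 0.88854; window check -0.2 ≤ 0.88854 < 1.4 is true → IN Λ
[3] lift (0,-3): star map gives 0.70820; window check -0.2 ≤ 0.70820 < 1.4 is true → IN Λ
[4] lift (-3,-11): star map gives -0.40325; window check -0.2 ≤ -0.40325 < 1.4 is false → out
[5] lift (3,4): star map gives 2.05573; window check -0.2 ≤ 2.05573 < 1.4 is false → out
[6] lift (9,2): star map gives 8.52786; window check -0.2 ≤ 8.52786 < 1.4 is false → out
[7] lift (2,5): star map gives 0.81966; window check -0.2 ≤ 0.81966 < 1.4 is true → IN Λ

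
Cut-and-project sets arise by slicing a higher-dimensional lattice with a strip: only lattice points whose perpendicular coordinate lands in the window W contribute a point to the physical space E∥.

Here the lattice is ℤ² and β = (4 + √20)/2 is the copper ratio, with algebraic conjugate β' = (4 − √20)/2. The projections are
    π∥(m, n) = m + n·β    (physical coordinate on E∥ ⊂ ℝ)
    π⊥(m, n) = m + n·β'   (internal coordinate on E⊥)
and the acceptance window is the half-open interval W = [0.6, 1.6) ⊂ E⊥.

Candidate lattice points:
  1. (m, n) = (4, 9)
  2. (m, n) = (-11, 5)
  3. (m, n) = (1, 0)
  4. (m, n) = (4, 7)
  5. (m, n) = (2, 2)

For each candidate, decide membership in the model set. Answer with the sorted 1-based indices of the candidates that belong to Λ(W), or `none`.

Compute β' = (4−√20)/2 = -0.236068, so π⊥(m,n) = m -0.236068·n.
#1 (4,9): internal coord 4 + (9)·β' = +1.875388; +1.875388 ∉ [0.6, 1.6) → out
#2 (-11,5): internal coord -11 + (5)·β' = -12.180340; -12.180340 ∉ [0.6, 1.6) → out
#3 (1,0): internal coord 1 + (0)·β' = +1.000000; +1.000000 ∈ [0.6, 1.6) → IN Λ
#4 (4,7): internal coord 4 + (7)·β' = +2.347524; +2.347524 ∉ [0.6, 1.6) → out
#5 (2,2): internal coord 2 + (2)·β' = +1.527864; +1.527864 ∈ [0.6, 1.6) → IN Λ

3, 5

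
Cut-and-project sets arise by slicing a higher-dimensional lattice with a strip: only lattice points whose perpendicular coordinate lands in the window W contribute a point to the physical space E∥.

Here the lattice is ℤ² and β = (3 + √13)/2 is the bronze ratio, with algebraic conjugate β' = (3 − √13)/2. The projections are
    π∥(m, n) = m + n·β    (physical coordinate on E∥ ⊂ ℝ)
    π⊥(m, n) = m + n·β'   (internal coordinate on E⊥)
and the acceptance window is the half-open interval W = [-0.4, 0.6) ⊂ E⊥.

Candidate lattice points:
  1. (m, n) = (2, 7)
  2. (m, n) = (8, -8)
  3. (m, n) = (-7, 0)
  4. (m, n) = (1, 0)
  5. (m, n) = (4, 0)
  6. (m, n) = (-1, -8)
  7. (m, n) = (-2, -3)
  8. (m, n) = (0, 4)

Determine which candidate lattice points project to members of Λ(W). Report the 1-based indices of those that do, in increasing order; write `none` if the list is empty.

1

β' = (3−√13)/2 ≈ -0.3028.
[1] lift (2,7): star map gives -0.1194; window check -0.4 ≤ -0.1194 < 0.6 is true → IN Λ
[2] lift (8,-8): star map gives 10.4222; window check -0.4 ≤ 10.4222 < 0.6 is false → out
[3] lift (-7,0): star map gives -7.0000; window check -0.4 ≤ -7.0000 < 0.6 is false → out
[4] lift (1,0): star map gives 1.0000; window check -0.4 ≤ 1.0000 < 0.6 is false → out
[5] lift (4,0): star map gives 4.0000; window check -0.4 ≤ 4.0000 < 0.6 is false → out
[6] lift (-1,-8): star map gives 1.4222; window check -0.4 ≤ 1.4222 < 0.6 is false → out
[7] lift (-2,-3): star map gives -1.0917; window check -0.4 ≤ -1.0917 < 0.6 is false → out
[8] lift (0,4): star map gives -1.2111; window check -0.4 ≤ -1.2111 < 0.6 is false → out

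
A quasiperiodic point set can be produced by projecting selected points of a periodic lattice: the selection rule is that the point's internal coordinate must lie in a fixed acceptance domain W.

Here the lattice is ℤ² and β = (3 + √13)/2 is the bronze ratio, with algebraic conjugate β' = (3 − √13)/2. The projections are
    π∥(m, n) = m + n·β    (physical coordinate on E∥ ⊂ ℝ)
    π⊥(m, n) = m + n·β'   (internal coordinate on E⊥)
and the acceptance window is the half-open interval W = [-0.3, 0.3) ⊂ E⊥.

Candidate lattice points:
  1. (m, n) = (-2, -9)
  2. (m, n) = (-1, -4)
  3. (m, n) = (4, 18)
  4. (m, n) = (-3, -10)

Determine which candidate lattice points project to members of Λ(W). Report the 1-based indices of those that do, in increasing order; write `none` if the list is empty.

β' = (3−√13)/2 ≈ -0.30278.
candidate 1: (m,n)=(-2,-9) → π∥ = -2-9·β ≈ -31.72498, π⊥ = -2-9·β' ≈ 0.72498 ∉ [-0.3, 0.3) ⇒ out
candidate 2: (m,n)=(-1,-4) → π∥ = -1-4·β ≈ -14.21110, π⊥ = -1-4·β' ≈ 0.21110 ∈ [-0.3, 0.3) ⇒ IN Λ
candidate 3: (m,n)=(4,18) → π∥ = 4+18·β ≈ 63.44996, π⊥ = 4+18·β' ≈ -1.44996 ∉ [-0.3, 0.3) ⇒ out
candidate 4: (m,n)=(-3,-10) → π∥ = -3-10·β ≈ -36.02776, π⊥ = -3-10·β' ≈ 0.02776 ∈ [-0.3, 0.3) ⇒ IN Λ

2, 4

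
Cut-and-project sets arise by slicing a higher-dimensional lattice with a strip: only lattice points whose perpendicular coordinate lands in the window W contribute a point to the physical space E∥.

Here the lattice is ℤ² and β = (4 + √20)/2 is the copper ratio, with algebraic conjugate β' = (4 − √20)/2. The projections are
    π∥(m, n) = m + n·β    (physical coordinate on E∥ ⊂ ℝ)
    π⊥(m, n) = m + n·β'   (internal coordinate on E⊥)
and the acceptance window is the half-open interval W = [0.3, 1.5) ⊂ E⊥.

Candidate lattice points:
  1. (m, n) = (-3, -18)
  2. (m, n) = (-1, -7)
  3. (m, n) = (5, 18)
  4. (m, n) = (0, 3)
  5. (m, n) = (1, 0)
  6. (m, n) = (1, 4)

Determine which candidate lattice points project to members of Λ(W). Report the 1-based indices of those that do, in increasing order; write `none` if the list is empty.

Compute β' = (4−√20)/2 = -0.23607, so π⊥(m,n) = m -0.23607·n.
#1 (-3,-18): internal coord -3 + (-18)·β' = +1.24922; +1.24922 ∈ [0.3, 1.5) → IN Λ
#2 (-1,-7): internal coord -1 + (-7)·β' = +0.65248; +0.65248 ∈ [0.3, 1.5) → IN Λ
#3 (5,18): internal coord 5 + (18)·β' = +0.75078; +0.75078 ∈ [0.3, 1.5) → IN Λ
#4 (0,3): internal coord 0 + (3)·β' = -0.70820; -0.70820 ∉ [0.3, 1.5) → out
#5 (1,0): internal coord 1 + (0)·β' = +1.00000; +1.00000 ∈ [0.3, 1.5) → IN Λ
#6 (1,4): internal coord 1 + (4)·β' = +0.05573; +0.05573 ∉ [0.3, 1.5) → out

1, 2, 3, 5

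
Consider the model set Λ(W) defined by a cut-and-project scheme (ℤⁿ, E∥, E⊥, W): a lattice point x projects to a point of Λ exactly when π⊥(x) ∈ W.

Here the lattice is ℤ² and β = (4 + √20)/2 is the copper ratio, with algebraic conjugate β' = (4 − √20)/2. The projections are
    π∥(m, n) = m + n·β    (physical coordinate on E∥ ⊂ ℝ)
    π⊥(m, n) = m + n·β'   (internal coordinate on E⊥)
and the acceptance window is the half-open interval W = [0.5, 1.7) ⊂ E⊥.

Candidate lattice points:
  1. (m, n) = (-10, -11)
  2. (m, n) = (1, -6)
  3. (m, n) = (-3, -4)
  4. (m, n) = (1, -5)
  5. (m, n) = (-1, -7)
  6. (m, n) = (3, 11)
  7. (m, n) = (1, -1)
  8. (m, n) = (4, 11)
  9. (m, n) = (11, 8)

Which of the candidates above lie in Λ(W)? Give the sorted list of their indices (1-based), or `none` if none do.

Compute β' = (4−√20)/2 = -0.2361, so π⊥(m,n) = m -0.2361·n.
[1] lift (-10,-11): star map gives -7.4033; window check 0.5 ≤ -7.4033 < 1.7 is false → out
[2] lift (1,-6): star map gives 2.4164; window check 0.5 ≤ 2.4164 < 1.7 is false → out
[3] lift (-3,-4): star map gives -2.0557; window check 0.5 ≤ -2.0557 < 1.7 is false → out
[4] lift (1,-5): star map gives 2.1803; window check 0.5 ≤ 2.1803 < 1.7 is false → out
[5] lift (-1,-7): star map gives 0.6525; window check 0.5 ≤ 0.6525 < 1.7 is true → IN Λ
[6] lift (3,11): star map gives 0.4033; window check 0.5 ≤ 0.4033 < 1.7 is false → out
[7] lift (1,-1): star map gives 1.2361; window check 0.5 ≤ 1.2361 < 1.7 is true → IN Λ
[8] lift (4,11): star map gives 1.4033; window check 0.5 ≤ 1.4033 < 1.7 is true → IN Λ
[9] lift (11,8): star map gives 9.1115; window check 0.5 ≤ 9.1115 < 1.7 is false → out

5, 7, 8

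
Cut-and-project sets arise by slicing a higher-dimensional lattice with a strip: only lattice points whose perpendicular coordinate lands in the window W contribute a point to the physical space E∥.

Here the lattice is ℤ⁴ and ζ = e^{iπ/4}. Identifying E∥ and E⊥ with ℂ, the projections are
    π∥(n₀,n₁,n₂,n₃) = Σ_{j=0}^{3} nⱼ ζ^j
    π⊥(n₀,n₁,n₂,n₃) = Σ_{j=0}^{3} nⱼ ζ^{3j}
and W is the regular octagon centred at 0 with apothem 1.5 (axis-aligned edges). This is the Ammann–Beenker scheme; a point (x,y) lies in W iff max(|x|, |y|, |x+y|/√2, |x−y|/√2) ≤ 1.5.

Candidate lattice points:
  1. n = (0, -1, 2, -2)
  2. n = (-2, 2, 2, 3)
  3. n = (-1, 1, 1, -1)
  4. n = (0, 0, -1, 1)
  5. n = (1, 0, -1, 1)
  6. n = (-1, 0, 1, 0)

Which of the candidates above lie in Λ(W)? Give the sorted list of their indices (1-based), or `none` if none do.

π⊥(n) = n₀ + n₁ζ³ + n₂ζ⁶ + n₃ζ⁹ where ζ = e^{iπ/4}.
candidate 1: n = (0, -1, 2, -2) → π⊥ ≈ (-0.707107, -4.121320); max(|x|,|y|,|x±y|/√2) = 4.121320 > 1.5 ⇒ ∉ W
candidate 2: n = (-2, 2, 2, 3) → π⊥ ≈ (-1.292893, +1.535534); max(|x|,|y|,|x±y|/√2) = 2.000000 > 1.5 ⇒ ∉ W
candidate 3: n = (-1, 1, 1, -1) → π⊥ ≈ (-2.414214, -1.000000); max(|x|,|y|,|x±y|/√2) = 2.414214 > 1.5 ⇒ ∉ W
candidate 4: n = (0, 0, -1, 1) → π⊥ ≈ (+0.707107, +1.707107); max(|x|,|y|,|x±y|/√2) = 1.707107 > 1.5 ⇒ ∉ W
candidate 5: n = (1, 0, -1, 1) → π⊥ ≈ (+1.707107, +1.707107); max(|x|,|y|,|x±y|/√2) = 2.414214 > 1.5 ⇒ ∉ W
candidate 6: n = (-1, 0, 1, 0) → π⊥ ≈ (-1.000000, -1.000000); max(|x|,|y|,|x±y|/√2) = 1.414214 ≤ 1.5 ⇒ ∈ W

6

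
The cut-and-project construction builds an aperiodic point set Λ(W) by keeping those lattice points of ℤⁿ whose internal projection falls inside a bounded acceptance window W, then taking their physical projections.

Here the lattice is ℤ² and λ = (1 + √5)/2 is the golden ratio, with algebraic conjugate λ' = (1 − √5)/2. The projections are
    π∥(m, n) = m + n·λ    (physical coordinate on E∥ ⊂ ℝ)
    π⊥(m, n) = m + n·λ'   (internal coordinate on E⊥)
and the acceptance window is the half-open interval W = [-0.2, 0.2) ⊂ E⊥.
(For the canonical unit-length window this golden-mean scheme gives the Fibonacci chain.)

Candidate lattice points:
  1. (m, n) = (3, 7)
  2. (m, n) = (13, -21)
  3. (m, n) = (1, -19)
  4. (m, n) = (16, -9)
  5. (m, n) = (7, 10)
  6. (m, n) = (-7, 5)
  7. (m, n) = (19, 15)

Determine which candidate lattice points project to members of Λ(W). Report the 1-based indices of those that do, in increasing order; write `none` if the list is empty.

Numerically λ ≈ 1.61803 and λ' = −1/λ ≈ -0.61803.
candidate 1: (m,n)=(3,7) → π∥ = 3+7·λ ≈ 14.32624, π⊥ = 3+7·λ' ≈ -1.32624 ∉ [-0.2, 0.2) ⇒ out
candidate 2: (m,n)=(13,-21) → π∥ = 13-21·λ ≈ -20.97871, π⊥ = 13-21·λ' ≈ 25.97871 ∉ [-0.2, 0.2) ⇒ out
candidate 3: (m,n)=(1,-19) → π∥ = 1-19·λ ≈ -29.74265, π⊥ = 1-19·λ' ≈ 12.74265 ∉ [-0.2, 0.2) ⇒ out
candidate 4: (m,n)=(16,-9) → π∥ = 16-9·λ ≈ 1.43769, π⊥ = 16-9·λ' ≈ 21.56231 ∉ [-0.2, 0.2) ⇒ out
candidate 5: (m,n)=(7,10) → π∥ = 7+10·λ ≈ 23.18034, π⊥ = 7+10·λ' ≈ 0.81966 ∉ [-0.2, 0.2) ⇒ out
candidate 6: (m,n)=(-7,5) → π∥ = -7+5·λ ≈ 1.09017, π⊥ = -7+5·λ' ≈ -10.09017 ∉ [-0.2, 0.2) ⇒ out
candidate 7: (m,n)=(19,15) → π∥ = 19+15·λ ≈ 43.27051, π⊥ = 19+15·λ' ≈ 9.72949 ∉ [-0.2, 0.2) ⇒ out

none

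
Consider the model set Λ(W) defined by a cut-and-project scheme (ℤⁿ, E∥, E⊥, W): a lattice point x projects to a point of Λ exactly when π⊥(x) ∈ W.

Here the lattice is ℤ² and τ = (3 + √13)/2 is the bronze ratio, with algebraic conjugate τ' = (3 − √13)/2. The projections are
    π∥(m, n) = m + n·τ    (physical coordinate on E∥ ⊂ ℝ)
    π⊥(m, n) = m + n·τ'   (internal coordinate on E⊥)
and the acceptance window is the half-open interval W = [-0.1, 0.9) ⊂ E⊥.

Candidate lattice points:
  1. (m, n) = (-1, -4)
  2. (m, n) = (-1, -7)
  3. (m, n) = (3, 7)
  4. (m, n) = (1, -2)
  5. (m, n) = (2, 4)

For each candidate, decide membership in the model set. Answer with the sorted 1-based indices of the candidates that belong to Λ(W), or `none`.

1, 3, 5

Numerically τ ≈ 3.30278 and τ' = −1/τ ≈ -0.30278.
candidate 1: (m,n)=(-1,-4) → π∥ = -1-4·τ ≈ -14.21110, π⊥ = -1-4·τ' ≈ 0.21110 ∈ [-0.1, 0.9) ⇒ IN Λ
candidate 2: (m,n)=(-1,-7) → π∥ = -1-7·τ ≈ -24.11943, π⊥ = -1-7·τ' ≈ 1.11943 ∉ [-0.1, 0.9) ⇒ out
candidate 3: (m,n)=(3,7) → π∥ = 3+7·τ ≈ 26.11943, π⊥ = 3+7·τ' ≈ 0.88057 ∈ [-0.1, 0.9) ⇒ IN Λ
candidate 4: (m,n)=(1,-2) → π∥ = 1-2·τ ≈ -5.60555, π⊥ = 1-2·τ' ≈ 1.60555 ∉ [-0.1, 0.9) ⇒ out
candidate 5: (m,n)=(2,4) → π∥ = 2+4·τ ≈ 15.21110, π⊥ = 2+4·τ' ≈ 0.78890 ∈ [-0.1, 0.9) ⇒ IN Λ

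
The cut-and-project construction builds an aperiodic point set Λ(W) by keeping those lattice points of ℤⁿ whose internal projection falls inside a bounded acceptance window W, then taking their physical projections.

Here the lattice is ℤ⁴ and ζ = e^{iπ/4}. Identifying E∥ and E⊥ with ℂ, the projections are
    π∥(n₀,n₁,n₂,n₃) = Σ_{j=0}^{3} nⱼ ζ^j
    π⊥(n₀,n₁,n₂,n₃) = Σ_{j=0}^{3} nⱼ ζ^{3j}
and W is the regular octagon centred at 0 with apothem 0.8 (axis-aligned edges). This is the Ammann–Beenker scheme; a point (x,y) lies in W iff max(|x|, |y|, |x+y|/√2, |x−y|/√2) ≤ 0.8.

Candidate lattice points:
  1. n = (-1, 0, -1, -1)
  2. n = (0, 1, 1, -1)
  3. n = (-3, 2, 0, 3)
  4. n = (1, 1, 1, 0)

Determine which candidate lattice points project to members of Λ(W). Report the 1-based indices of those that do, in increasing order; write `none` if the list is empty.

4

With ζ = e^{iπ/4} the internal vectors are ζ^0,ζ^3,ζ^6,ζ^9.
#1 (-1, 0, -1, -1): internal (-1.7071, 0.2929); octagon support 1.7071 vs apothem 0.8 → ∉ W
#2 (0, 1, 1, -1): internal (-1.4142, -1.0000); octagon support 1.7071 vs apothem 0.8 → ∉ W
#3 (-3, 2, 0, 3): internal (-2.2929, 3.5355); octagon support 4.1213 vs apothem 0.8 → ∉ W
#4 (1, 1, 1, 0): internal (0.2929, -0.2929); octagon support 0.4142 vs apothem 0.8 → ∈ W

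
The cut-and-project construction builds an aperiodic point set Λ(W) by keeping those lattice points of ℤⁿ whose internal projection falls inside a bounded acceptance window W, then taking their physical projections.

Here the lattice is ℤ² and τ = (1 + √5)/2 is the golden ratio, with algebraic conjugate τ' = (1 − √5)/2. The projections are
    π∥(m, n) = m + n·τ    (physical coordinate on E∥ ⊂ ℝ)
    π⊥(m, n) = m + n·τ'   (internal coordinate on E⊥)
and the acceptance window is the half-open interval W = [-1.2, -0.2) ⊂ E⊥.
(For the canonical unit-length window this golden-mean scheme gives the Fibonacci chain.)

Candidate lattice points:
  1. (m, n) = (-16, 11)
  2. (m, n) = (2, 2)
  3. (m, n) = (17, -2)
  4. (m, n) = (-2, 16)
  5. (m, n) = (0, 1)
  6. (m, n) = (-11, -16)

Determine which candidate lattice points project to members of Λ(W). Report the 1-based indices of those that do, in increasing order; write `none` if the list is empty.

Numerically τ ≈ 1.6180 and τ' = −1/τ ≈ -0.6180.
#1 (-16,11): internal coord -16 + (11)·τ' = -22.7984; -22.7984 ∉ [-1.2, -0.2) → out
#2 (2,2): internal coord 2 + (2)·τ' = +0.7639; +0.7639 ∉ [-1.2, -0.2) → out
#3 (17,-2): internal coord 17 + (-2)·τ' = +18.2361; +18.2361 ∉ [-1.2, -0.2) → out
#4 (-2,16): internal coord -2 + (16)·τ' = -11.8885; -11.8885 ∉ [-1.2, -0.2) → out
#5 (0,1): internal coord 0 + (1)·τ' = -0.6180; -0.6180 ∈ [-1.2, -0.2) → IN Λ
#6 (-11,-16): internal coord -11 + (-16)·τ' = -1.1115; -1.1115 ∈ [-1.2, -0.2) → IN Λ

5, 6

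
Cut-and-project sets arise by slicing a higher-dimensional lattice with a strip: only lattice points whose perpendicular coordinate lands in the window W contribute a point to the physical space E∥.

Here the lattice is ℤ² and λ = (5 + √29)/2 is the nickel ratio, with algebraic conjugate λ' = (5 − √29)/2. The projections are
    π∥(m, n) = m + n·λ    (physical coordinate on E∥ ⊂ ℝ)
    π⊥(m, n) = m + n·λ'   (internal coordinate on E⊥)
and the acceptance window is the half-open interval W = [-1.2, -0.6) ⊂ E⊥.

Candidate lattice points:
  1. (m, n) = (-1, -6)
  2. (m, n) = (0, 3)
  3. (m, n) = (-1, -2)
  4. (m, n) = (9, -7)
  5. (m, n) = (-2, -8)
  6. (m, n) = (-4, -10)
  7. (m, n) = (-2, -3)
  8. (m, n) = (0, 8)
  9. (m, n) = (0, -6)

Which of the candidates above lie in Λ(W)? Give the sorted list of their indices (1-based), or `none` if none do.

Compute λ' = (5−√29)/2 = -0.19258, so π⊥(m,n) = m -0.19258·n.
[1] lift (-1,-6): star map gives 0.15549; window check -1.2 ≤ 0.15549 < -0.6 is false → out
[2] lift (0,3): star map gives -0.57775; window check -1.2 ≤ -0.57775 < -0.6 is false → out
[3] lift (-1,-2): star map gives -0.61484; window check -1.2 ≤ -0.61484 < -0.6 is true → IN Λ
[4] lift (9,-7): star map gives 10.34808; window check -1.2 ≤ 10.34808 < -0.6 is false → out
[5] lift (-2,-8): star map gives -0.45934; window check -1.2 ≤ -0.45934 < -0.6 is false → out
[6] lift (-4,-10): star map gives -2.07418; window check -1.2 ≤ -2.07418 < -0.6 is false → out
[7] lift (-2,-3): star map gives -1.42225; window check -1.2 ≤ -1.42225 < -0.6 is false → out
[8] lift (0,8): star map gives -1.54066; window check -1.2 ≤ -1.54066 < -0.6 is false → out
[9] lift (0,-6): star map gives 1.15549; window check -1.2 ≤ 1.15549 < -0.6 is false → out

3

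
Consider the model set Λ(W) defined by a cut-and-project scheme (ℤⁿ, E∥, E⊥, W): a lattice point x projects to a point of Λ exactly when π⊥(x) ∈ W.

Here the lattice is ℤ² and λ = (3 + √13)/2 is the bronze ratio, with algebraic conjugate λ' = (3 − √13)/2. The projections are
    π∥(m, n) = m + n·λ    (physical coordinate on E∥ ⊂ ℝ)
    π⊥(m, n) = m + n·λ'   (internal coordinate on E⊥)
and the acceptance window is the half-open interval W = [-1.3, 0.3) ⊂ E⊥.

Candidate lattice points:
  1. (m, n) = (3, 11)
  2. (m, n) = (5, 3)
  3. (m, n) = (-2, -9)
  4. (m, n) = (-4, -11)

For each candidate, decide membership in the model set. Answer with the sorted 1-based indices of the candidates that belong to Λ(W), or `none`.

λ' = (3−√13)/2 ≈ -0.3028.
[1] lift (3,11): star map gives -0.3305; window check -1.3 ≤ -0.3305 < 0.3 is true → IN Λ
[2] lift (5,3): star map gives 4.0917; window check -1.3 ≤ 4.0917 < 0.3 is false → out
[3] lift (-2,-9): star map gives 0.7250; window check -1.3 ≤ 0.7250 < 0.3 is false → out
[4] lift (-4,-11): star map gives -0.6695; window check -1.3 ≤ -0.6695 < 0.3 is true → IN Λ

1, 4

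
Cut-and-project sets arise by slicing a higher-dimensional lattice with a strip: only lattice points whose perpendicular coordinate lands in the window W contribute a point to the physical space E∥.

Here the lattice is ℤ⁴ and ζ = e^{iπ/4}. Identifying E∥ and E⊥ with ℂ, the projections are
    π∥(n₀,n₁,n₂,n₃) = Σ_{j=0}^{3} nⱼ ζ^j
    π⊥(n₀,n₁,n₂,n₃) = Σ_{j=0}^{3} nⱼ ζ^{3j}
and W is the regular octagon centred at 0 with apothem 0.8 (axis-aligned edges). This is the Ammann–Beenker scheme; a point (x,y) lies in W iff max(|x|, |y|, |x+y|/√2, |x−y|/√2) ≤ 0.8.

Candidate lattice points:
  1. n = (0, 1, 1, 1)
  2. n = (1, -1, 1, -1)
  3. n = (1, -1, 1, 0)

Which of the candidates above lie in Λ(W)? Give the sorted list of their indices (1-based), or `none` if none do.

1

With ζ = e^{iπ/4} the internal vectors are ζ^0,ζ^3,ζ^6,ζ^9.
candidate 1: n = (0, 1, 1, 1) → π⊥ ≈ (+0.00000, +0.41421); max(|x|,|y|,|x±y|/√2) = 0.41421 ≤ 0.8 ⇒ ∈ W
candidate 2: n = (1, -1, 1, -1) → π⊥ ≈ (+1.00000, -2.41421); max(|x|,|y|,|x±y|/√2) = 2.41421 > 0.8 ⇒ ∉ W
candidate 3: n = (1, -1, 1, 0) → π⊥ ≈ (+1.70711, -1.70711); max(|x|,|y|,|x±y|/√2) = 2.41421 > 0.8 ⇒ ∉ W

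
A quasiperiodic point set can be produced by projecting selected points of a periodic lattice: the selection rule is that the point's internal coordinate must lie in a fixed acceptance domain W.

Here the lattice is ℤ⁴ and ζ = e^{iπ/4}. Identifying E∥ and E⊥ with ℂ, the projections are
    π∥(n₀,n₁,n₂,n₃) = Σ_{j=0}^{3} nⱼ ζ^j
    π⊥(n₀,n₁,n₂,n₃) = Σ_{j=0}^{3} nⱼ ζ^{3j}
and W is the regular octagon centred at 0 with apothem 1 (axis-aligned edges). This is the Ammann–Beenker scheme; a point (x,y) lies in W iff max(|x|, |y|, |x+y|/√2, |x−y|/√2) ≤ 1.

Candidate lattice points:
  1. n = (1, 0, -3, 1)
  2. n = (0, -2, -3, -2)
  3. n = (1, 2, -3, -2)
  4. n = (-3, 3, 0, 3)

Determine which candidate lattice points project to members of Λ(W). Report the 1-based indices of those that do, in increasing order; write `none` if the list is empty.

With ζ = e^{iπ/4} the internal vectors are ζ^0,ζ^3,ζ^6,ζ^9.
candidate 1: n = (1, 0, -3, 1) → π⊥ ≈ (+1.70711, +3.70711); max(|x|,|y|,|x±y|/√2) = 3.82843 > 1 ⇒ ∉ W
candidate 2: n = (0, -2, -3, -2) → π⊥ ≈ (+0.00000, +0.17157); max(|x|,|y|,|x±y|/√2) = 0.17157 ≤ 1 ⇒ ∈ W
candidate 3: n = (1, 2, -3, -2) → π⊥ ≈ (-1.82843, +3.00000); max(|x|,|y|,|x±y|/√2) = 3.41421 > 1 ⇒ ∉ W
candidate 4: n = (-3, 3, 0, 3) → π⊥ ≈ (-3.00000, +4.24264); max(|x|,|y|,|x±y|/√2) = 5.12132 > 1 ⇒ ∉ W

2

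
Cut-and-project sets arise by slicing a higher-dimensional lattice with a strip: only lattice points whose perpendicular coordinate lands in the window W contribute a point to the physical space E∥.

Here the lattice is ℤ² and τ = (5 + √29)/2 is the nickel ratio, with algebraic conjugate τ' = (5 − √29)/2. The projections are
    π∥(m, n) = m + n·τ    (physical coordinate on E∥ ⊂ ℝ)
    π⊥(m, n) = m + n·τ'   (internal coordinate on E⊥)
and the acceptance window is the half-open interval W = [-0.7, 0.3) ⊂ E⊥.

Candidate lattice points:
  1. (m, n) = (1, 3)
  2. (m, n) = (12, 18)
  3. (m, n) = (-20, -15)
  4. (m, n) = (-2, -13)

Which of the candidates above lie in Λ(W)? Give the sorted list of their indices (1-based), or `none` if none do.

none

Compute τ' = (5−√29)/2 = -0.192582, so π⊥(m,n) = m -0.192582·n.
#1 (1,3): internal coord 1 + (3)·τ' = +0.422253; +0.422253 ∉ [-0.7, 0.3) → out
#2 (12,18): internal coord 12 + (18)·τ' = +8.533517; +8.533517 ∉ [-0.7, 0.3) → out
#3 (-20,-15): internal coord -20 + (-15)·τ' = -17.111264; -17.111264 ∉ [-0.7, 0.3) → out
#4 (-2,-13): internal coord -2 + (-13)·τ' = +0.503571; +0.503571 ∉ [-0.7, 0.3) → out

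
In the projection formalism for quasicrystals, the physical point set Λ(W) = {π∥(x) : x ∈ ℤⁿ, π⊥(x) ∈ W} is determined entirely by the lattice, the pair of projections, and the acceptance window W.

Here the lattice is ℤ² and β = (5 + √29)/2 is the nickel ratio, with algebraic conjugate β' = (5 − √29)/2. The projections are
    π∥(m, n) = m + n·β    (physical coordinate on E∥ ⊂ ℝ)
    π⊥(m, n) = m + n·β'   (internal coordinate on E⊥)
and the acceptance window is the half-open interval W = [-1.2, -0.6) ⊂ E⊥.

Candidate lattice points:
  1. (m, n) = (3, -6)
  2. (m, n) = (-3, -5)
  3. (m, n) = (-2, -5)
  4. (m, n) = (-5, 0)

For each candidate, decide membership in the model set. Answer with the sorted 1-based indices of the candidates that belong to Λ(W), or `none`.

Compute β' = (5−√29)/2 = -0.192582, so π⊥(m,n) = m -0.192582·n.
#1 (3,-6): internal coord 3 + (-6)·β' = +4.155494; +4.155494 ∉ [-1.2, -0.6) → out
#2 (-3,-5): internal coord -3 + (-5)·β' = -2.037088; -2.037088 ∉ [-1.2, -0.6) → out
#3 (-2,-5): internal coord -2 + (-5)·β' = -1.037088; -1.037088 ∈ [-1.2, -0.6) → IN Λ
#4 (-5,0): internal coord -5 + (0)·β' = -5.000000; -5.000000 ∉ [-1.2, -0.6) → out

3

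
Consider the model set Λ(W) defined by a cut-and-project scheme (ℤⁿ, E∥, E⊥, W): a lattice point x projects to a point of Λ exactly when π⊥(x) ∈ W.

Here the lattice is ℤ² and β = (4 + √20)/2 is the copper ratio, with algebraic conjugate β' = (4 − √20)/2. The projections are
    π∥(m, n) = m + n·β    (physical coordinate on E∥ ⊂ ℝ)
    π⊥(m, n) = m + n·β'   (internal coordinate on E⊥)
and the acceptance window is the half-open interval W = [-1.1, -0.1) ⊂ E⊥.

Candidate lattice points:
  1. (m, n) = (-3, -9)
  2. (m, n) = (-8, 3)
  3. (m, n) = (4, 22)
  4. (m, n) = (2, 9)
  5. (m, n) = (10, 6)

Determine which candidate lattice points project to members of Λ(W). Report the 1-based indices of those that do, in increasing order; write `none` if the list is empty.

1, 4

β' = (4−√20)/2 ≈ -0.2361.
candidate 1: (m,n)=(-3,-9) → π∥ = -3-9·β ≈ -41.1246, π⊥ = -3-9·β' ≈ -0.8754 ∈ [-1.1, -0.1) ⇒ IN Λ
candidate 2: (m,n)=(-8,3) → π∥ = -8+3·β ≈ 4.7082, π⊥ = -8+3·β' ≈ -8.7082 ∉ [-1.1, -0.1) ⇒ out
candidate 3: (m,n)=(4,22) → π∥ = 4+22·β ≈ 97.1935, π⊥ = 4+22·β' ≈ -1.1935 ∉ [-1.1, -0.1) ⇒ out
candidate 4: (m,n)=(2,9) → π∥ = 2+9·β ≈ 40.1246, π⊥ = 2+9·β' ≈ -0.1246 ∈ [-1.1, -0.1) ⇒ IN Λ
candidate 5: (m,n)=(10,6) → π∥ = 10+6·β ≈ 35.4164, π⊥ = 10+6·β' ≈ 8.5836 ∉ [-1.1, -0.1) ⇒ out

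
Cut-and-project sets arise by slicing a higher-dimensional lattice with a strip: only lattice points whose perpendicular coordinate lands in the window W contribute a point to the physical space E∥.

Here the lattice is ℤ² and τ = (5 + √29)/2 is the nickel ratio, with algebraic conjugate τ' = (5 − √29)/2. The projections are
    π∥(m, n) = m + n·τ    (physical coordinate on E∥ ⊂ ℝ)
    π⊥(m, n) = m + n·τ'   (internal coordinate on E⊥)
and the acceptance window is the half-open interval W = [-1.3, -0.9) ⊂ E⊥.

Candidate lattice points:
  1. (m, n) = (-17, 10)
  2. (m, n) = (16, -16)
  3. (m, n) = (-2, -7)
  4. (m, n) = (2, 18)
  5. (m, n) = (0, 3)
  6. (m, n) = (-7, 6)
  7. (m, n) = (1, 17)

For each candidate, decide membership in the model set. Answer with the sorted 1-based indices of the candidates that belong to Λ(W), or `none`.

none

Numerically τ ≈ 5.1926 and τ' = −1/τ ≈ -0.1926.
candidate 1: (m,n)=(-17,10) → π∥ = -17+10·τ ≈ 34.9258, π⊥ = -17+10·τ' ≈ -18.9258 ∉ [-1.3, -0.9) ⇒ out
candidate 2: (m,n)=(16,-16) → π∥ = 16-16·τ ≈ -67.0813, π⊥ = 16-16·τ' ≈ 19.0813 ∉ [-1.3, -0.9) ⇒ out
candidate 3: (m,n)=(-2,-7) → π∥ = -2-7·τ ≈ -38.3481, π⊥ = -2-7·τ' ≈ -0.6519 ∉ [-1.3, -0.9) ⇒ out
candidate 4: (m,n)=(2,18) → π∥ = 2+18·τ ≈ 95.4665, π⊥ = 2+18·τ' ≈ -1.4665 ∉ [-1.3, -0.9) ⇒ out
candidate 5: (m,n)=(0,3) → π∥ = 0+3·τ ≈ 15.5777, π⊥ = 0+3·τ' ≈ -0.5777 ∉ [-1.3, -0.9) ⇒ out
candidate 6: (m,n)=(-7,6) → π∥ = -7+6·τ ≈ 24.1555, π⊥ = -7+6·τ' ≈ -8.1555 ∉ [-1.3, -0.9) ⇒ out
candidate 7: (m,n)=(1,17) → π∥ = 1+17·τ ≈ 89.2739, π⊥ = 1+17·τ' ≈ -2.2739 ∉ [-1.3, -0.9) ⇒ out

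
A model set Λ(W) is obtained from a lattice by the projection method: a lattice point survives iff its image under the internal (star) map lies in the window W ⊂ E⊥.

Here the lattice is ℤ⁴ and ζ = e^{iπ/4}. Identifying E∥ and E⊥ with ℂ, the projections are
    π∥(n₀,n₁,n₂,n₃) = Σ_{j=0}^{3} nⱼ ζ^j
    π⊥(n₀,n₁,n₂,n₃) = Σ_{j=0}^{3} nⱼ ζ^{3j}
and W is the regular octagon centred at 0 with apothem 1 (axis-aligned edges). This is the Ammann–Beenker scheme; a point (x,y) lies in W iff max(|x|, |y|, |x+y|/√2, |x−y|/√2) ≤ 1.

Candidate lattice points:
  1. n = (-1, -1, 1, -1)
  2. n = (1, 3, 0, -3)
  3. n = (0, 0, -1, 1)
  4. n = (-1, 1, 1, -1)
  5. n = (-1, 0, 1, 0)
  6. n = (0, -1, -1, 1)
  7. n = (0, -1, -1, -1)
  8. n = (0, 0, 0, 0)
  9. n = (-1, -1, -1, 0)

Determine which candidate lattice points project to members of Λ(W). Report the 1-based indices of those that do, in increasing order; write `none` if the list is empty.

7, 8, 9

With ζ = e^{iπ/4} the internal vectors are ζ^0,ζ^3,ζ^6,ζ^9.
#1 (-1, -1, 1, -1): internal (-1.00000, -2.41421); octagon support 2.41421 vs apothem 1 → ∉ W
#2 (1, 3, 0, -3): internal (-3.24264, 0.00000); octagon support 3.24264 vs apothem 1 → ∉ W
#3 (0, 0, -1, 1): internal (0.70711, 1.70711); octagon support 1.70711 vs apothem 1 → ∉ W
#4 (-1, 1, 1, -1): internal (-2.41421, -1.00000); octagon support 2.41421 vs apothem 1 → ∉ W
#5 (-1, 0, 1, 0): internal (-1.00000, -1.00000); octagon support 1.41421 vs apothem 1 → ∉ W
#6 (0, -1, -1, 1): internal (1.41421, 1.00000); octagon support 1.70711 vs apothem 1 → ∉ W
#7 (0, -1, -1, -1): internal (0.00000, -0.41421); octagon support 0.41421 vs apothem 1 → ∈ W
#8 (0, 0, 0, 0): internal (0.00000, 0.00000); octagon support 0.00000 vs apothem 1 → ∈ W
#9 (-1, -1, -1, 0): internal (-0.29289, 0.29289); octagon support 0.41421 vs apothem 1 → ∈ W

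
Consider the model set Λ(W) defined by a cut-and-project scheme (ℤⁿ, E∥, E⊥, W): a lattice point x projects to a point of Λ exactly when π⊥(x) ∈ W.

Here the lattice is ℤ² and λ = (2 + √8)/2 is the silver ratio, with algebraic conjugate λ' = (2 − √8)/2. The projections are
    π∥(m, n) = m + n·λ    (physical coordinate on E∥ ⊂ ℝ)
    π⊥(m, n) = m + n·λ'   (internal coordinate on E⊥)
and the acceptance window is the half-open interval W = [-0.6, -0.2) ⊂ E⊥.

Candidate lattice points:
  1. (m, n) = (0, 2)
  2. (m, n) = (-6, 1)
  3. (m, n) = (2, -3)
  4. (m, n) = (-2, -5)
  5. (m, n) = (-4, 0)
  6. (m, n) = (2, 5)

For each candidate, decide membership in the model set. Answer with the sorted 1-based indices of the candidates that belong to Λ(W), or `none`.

none

Compute λ' = (2−√8)/2 = -0.4142, so π⊥(m,n) = m -0.4142·n.
candidate 1: (m,n)=(0,2) → π∥ = 0+2·λ ≈ 4.8284, π⊥ = 0+2·λ' ≈ -0.8284 ∉ [-0.6, -0.2) ⇒ out
candidate 2: (m,n)=(-6,1) → π∥ = -6+1·λ ≈ -3.5858, π⊥ = -6+1·λ' ≈ -6.4142 ∉ [-0.6, -0.2) ⇒ out
candidate 3: (m,n)=(2,-3) → π∥ = 2-3·λ ≈ -5.2426, π⊥ = 2-3·λ' ≈ 3.2426 ∉ [-0.6, -0.2) ⇒ out
candidate 4: (m,n)=(-2,-5) → π∥ = -2-5·λ ≈ -14.0711, π⊥ = -2-5·λ' ≈ 0.0711 ∉ [-0.6, -0.2) ⇒ out
candidate 5: (m,n)=(-4,0) → π∥ = -4+0·λ ≈ -4.0000, π⊥ = -4+0·λ' ≈ -4.0000 ∉ [-0.6, -0.2) ⇒ out
candidate 6: (m,n)=(2,5) → π∥ = 2+5·λ ≈ 14.0711, π⊥ = 2+5·λ' ≈ -0.0711 ∉ [-0.6, -0.2) ⇒ out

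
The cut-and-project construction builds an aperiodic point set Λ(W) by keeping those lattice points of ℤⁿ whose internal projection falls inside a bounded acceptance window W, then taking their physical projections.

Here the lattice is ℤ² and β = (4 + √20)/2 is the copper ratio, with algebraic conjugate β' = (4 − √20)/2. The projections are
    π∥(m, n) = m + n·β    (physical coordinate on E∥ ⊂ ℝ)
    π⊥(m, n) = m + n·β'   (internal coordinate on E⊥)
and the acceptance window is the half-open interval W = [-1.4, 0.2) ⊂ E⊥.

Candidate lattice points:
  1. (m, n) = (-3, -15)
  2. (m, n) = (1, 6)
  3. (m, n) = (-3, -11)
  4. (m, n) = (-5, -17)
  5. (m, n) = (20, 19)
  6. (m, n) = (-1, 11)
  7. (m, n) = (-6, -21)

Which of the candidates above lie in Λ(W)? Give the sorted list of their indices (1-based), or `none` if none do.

2, 3, 4, 7

Numerically β ≈ 4.23607 and β' = −1/β ≈ -0.23607.
[1] lift (-3,-15): star map gives 0.54102; window check -1.4 ≤ 0.54102 < 0.2 is false → out
[2] lift (1,6): star map gives -0.41641; window check -1.4 ≤ -0.41641 < 0.2 is true → IN Λ
[3] lift (-3,-11): star map gives -0.40325; window check -1.4 ≤ -0.40325 < 0.2 is true → IN Λ
[4] lift (-5,-17): star map gives -0.98684; window check -1.4 ≤ -0.98684 < 0.2 is true → IN Λ
[5] lift (20,19): star map gives 15.51471; window check -1.4 ≤ 15.51471 < 0.2 is false → out
[6] lift (-1,11): star map gives -3.59675; window check -1.4 ≤ -3.59675 < 0.2 is false → out
[7] lift (-6,-21): star map gives -1.04257; window check -1.4 ≤ -1.04257 < 0.2 is true → IN Λ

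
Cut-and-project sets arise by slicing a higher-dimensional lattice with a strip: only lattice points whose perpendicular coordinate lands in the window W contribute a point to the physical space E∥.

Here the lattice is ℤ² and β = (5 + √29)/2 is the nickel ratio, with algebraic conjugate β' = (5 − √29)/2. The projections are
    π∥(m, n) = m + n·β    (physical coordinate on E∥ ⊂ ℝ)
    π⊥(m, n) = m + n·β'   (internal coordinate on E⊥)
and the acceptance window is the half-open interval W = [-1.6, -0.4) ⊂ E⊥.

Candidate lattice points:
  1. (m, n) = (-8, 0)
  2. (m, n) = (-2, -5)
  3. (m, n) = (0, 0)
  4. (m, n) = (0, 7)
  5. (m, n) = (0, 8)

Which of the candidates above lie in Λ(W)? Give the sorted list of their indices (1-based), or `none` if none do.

Compute β' = (5−√29)/2 = -0.192582, so π⊥(m,n) = m -0.192582·n.
#1 (-8,0): internal coord -8 + (0)·β' = -8.000000; -8.000000 ∉ [-1.6, -0.4) → out
#2 (-2,-5): internal coord -2 + (-5)·β' = -1.037088; -1.037088 ∈ [-1.6, -0.4) → IN Λ
#3 (0,0): internal coord 0 + (0)·β' = +0.000000; +0.000000 ∉ [-1.6, -0.4) → out
#4 (0,7): internal coord 0 + (7)·β' = -1.348077; -1.348077 ∈ [-1.6, -0.4) → IN Λ
#5 (0,8): internal coord 0 + (8)·β' = -1.540659; -1.540659 ∈ [-1.6, -0.4) → IN Λ

2, 4, 5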